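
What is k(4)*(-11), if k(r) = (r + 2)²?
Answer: -396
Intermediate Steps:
k(r) = (2 + r)²
k(4)*(-11) = (2 + 4)²*(-11) = 6²*(-11) = 36*(-11) = -396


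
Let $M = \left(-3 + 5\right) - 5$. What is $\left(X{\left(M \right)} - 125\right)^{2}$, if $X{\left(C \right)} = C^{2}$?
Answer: $13456$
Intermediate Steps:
$M = -3$ ($M = 2 - 5 = -3$)
$\left(X{\left(M \right)} - 125\right)^{2} = \left(\left(-3\right)^{2} - 125\right)^{2} = \left(9 - 125\right)^{2} = \left(-116\right)^{2} = 13456$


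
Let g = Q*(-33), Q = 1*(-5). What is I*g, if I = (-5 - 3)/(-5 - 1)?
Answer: 220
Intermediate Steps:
Q = -5
g = 165 (g = -5*(-33) = 165)
I = 4/3 (I = -8/(-6) = -8*(-⅙) = 4/3 ≈ 1.3333)
I*g = (4/3)*165 = 220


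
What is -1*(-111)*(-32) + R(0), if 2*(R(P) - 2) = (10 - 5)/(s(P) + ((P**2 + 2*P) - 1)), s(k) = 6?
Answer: -7099/2 ≈ -3549.5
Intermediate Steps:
R(P) = 2 + 5/(2*(5 + P**2 + 2*P)) (R(P) = 2 + ((10 - 5)/(6 + ((P**2 + 2*P) - 1)))/2 = 2 + (5/(6 + (-1 + P**2 + 2*P)))/2 = 2 + (5/(5 + P**2 + 2*P))/2 = 2 + 5/(2*(5 + P**2 + 2*P)))
-1*(-111)*(-32) + R(0) = -1*(-111)*(-32) + (25 + 4*0**2 + 8*0)/(2*(5 + 0**2 + 2*0)) = 111*(-32) + (25 + 4*0 + 0)/(2*(5 + 0 + 0)) = -3552 + (1/2)*(25 + 0 + 0)/5 = -3552 + (1/2)*(1/5)*25 = -3552 + 5/2 = -7099/2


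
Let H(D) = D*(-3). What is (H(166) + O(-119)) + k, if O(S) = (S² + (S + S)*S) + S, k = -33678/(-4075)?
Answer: 170637628/4075 ≈ 41874.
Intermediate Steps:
k = 33678/4075 (k = -33678*(-1/4075) = 33678/4075 ≈ 8.2645)
H(D) = -3*D
O(S) = S + 3*S² (O(S) = (S² + (2*S)*S) + S = (S² + 2*S²) + S = 3*S² + S = S + 3*S²)
(H(166) + O(-119)) + k = (-3*166 - 119*(1 + 3*(-119))) + 33678/4075 = (-498 - 119*(1 - 357)) + 33678/4075 = (-498 - 119*(-356)) + 33678/4075 = (-498 + 42364) + 33678/4075 = 41866 + 33678/4075 = 170637628/4075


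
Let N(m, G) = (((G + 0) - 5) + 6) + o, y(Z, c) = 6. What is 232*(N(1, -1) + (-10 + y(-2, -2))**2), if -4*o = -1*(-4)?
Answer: 3480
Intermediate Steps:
o = -1 (o = -(-1)*(-4)/4 = -1/4*4 = -1)
N(m, G) = G (N(m, G) = (((G + 0) - 5) + 6) - 1 = ((G - 5) + 6) - 1 = ((-5 + G) + 6) - 1 = (1 + G) - 1 = G)
232*(N(1, -1) + (-10 + y(-2, -2))**2) = 232*(-1 + (-10 + 6)**2) = 232*(-1 + (-4)**2) = 232*(-1 + 16) = 232*15 = 3480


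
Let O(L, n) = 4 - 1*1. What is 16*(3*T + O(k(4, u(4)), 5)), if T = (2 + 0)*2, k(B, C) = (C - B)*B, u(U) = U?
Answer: 240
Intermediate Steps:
k(B, C) = B*(C - B)
T = 4 (T = 2*2 = 4)
O(L, n) = 3 (O(L, n) = 4 - 1 = 3)
16*(3*T + O(k(4, u(4)), 5)) = 16*(3*4 + 3) = 16*(12 + 3) = 16*15 = 240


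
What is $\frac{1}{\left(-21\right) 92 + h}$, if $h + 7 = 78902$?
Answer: $\frac{1}{76963} \approx 1.2993 \cdot 10^{-5}$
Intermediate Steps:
$h = 78895$ ($h = -7 + 78902 = 78895$)
$\frac{1}{\left(-21\right) 92 + h} = \frac{1}{\left(-21\right) 92 + 78895} = \frac{1}{-1932 + 78895} = \frac{1}{76963}$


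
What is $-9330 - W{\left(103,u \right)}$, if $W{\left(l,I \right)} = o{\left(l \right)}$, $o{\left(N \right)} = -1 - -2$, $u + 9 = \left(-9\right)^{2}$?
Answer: $-9331$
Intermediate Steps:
$u = 72$ ($u = -9 + \left(-9\right)^{2} = -9 + 81 = 72$)
$o{\left(N \right)} = 1$ ($o{\left(N \right)} = -1 + 2 = 1$)
$W{\left(l,I \right)} = 1$
$-9330 - W{\left(103,u \right)} = -9330 - 1 = -9331$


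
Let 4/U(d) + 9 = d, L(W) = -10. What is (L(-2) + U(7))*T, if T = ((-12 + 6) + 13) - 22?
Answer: 180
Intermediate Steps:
U(d) = 4/(-9 + d)
T = -15 (T = (-6 + 13) - 22 = 7 - 22 = -15)
(L(-2) + U(7))*T = (-10 + 4/(-9 + 7))*(-15) = (-10 + 4/(-2))*(-15) = (-10 + 4*(-1/2))*(-15) = (-10 - 2)*(-15) = -12*(-15) = 180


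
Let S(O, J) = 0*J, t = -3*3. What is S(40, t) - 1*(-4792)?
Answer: 4792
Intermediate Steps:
t = -9
S(O, J) = 0
S(40, t) - 1*(-4792) = 0 - 1*(-4792) = 0 + 4792 = 4792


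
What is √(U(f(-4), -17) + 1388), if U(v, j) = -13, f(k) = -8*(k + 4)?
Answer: 5*√55 ≈ 37.081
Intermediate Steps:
f(k) = -32 - 8*k (f(k) = -8*(4 + k) = -32 - 8*k)
√(U(f(-4), -17) + 1388) = √(-13 + 1388) = √1375 = 5*√55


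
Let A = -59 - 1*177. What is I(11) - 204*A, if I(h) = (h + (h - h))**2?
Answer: 48265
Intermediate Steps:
A = -236 (A = -59 - 177 = -236)
I(h) = h**2 (I(h) = (h + 0)**2 = h**2)
I(11) - 204*A = 11**2 - 204*(-236) = 121 + 48144 = 48265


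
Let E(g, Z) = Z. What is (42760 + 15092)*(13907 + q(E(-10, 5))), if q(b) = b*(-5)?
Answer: 803101464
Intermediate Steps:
q(b) = -5*b
(42760 + 15092)*(13907 + q(E(-10, 5))) = (42760 + 15092)*(13907 - 5*5) = 57852*(13907 - 25) = 57852*13882 = 803101464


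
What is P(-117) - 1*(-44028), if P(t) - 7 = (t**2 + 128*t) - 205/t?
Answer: 5001721/117 ≈ 42750.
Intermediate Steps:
P(t) = 7 + t**2 - 205/t + 128*t (P(t) = 7 + ((t**2 + 128*t) - 205/t) = 7 + (t**2 - 205/t + 128*t) = 7 + t**2 - 205/t + 128*t)
P(-117) - 1*(-44028) = (7 + (-117)**2 - 205/(-117) + 128*(-117)) - 1*(-44028) = (7 + 13689 - 205*(-1/117) - 14976) + 44028 = (7 + 13689 + 205/117 - 14976) + 44028 = -149555/117 + 44028 = 5001721/117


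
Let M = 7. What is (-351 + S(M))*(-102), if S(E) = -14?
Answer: 37230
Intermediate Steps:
(-351 + S(M))*(-102) = (-351 - 14)*(-102) = -365*(-102) = 37230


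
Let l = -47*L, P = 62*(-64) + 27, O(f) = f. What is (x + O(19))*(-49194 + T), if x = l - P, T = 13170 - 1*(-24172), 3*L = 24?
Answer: -42477568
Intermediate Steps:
L = 8 (L = (⅓)*24 = 8)
P = -3941 (P = -3968 + 27 = -3941)
T = 37342 (T = 13170 + 24172 = 37342)
l = -376 (l = -47*8 = -376)
x = 3565 (x = -376 - 1*(-3941) = -376 + 3941 = 3565)
(x + O(19))*(-49194 + T) = (3565 + 19)*(-49194 + 37342) = 3584*(-11852) = -42477568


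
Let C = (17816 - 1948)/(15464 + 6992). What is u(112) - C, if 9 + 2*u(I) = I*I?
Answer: 17590889/2807 ≈ 6266.8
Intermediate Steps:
u(I) = -9/2 + I**2/2 (u(I) = -9/2 + (I*I)/2 = -9/2 + I**2/2)
C = 3967/5614 (C = 15868/22456 = 15868*(1/22456) = 3967/5614 ≈ 0.70663)
u(112) - C = (-9/2 + (1/2)*112**2) - 1*3967/5614 = (-9/2 + (1/2)*12544) - 3967/5614 = (-9/2 + 6272) - 3967/5614 = 12535/2 - 3967/5614 = 17590889/2807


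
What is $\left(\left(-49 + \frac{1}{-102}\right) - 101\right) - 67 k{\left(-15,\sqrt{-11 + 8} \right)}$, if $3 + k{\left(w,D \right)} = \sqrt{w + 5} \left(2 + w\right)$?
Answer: $\frac{5201}{102} + 871 i \sqrt{10} \approx 50.99 + 2754.3 i$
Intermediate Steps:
$k{\left(w,D \right)} = -3 + \sqrt{5 + w} \left(2 + w\right)$ ($k{\left(w,D \right)} = -3 + \sqrt{w + 5} \left(2 + w\right) = -3 + \sqrt{5 + w} \left(2 + w\right)$)
$\left(\left(-49 + \frac{1}{-102}\right) - 101\right) - 67 k{\left(-15,\sqrt{-11 + 8} \right)} = \left(\left(-49 + \frac{1}{-102}\right) - 101\right) - 67 \left(-3 + 2 \sqrt{5 - 15} - 15 \sqrt{5 - 15}\right) = \left(\left(-49 - \frac{1}{102}\right) - 101\right) - 67 \left(-3 + 2 \sqrt{-10} - 15 \sqrt{-10}\right) = \left(- \frac{4999}{102} - 101\right) - 67 \left(-3 + 2 i \sqrt{10} - 15 i \sqrt{10}\right) = - \frac{15301}{102} - 67 \left(-3 + 2 i \sqrt{10} - 15 i \sqrt{10}\right) = - \frac{15301}{102} - 67 \left(-3 - 13 i \sqrt{10}\right) = - \frac{15301}{102} + \left(201 + 871 i \sqrt{10}\right) = \frac{5201}{102} + 871 i \sqrt{10}$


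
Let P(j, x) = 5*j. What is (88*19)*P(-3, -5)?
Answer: -25080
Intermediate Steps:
(88*19)*P(-3, -5) = (88*19)*(5*(-3)) = 1672*(-15) = -25080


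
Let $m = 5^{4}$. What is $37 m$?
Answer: $23125$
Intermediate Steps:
$m = 625$
$37 m = 37 \cdot 625 = 23125$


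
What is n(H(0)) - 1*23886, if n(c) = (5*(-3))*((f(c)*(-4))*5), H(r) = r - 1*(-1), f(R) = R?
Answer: -23586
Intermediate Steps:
H(r) = 1 + r (H(r) = r + 1 = 1 + r)
n(c) = 300*c (n(c) = (5*(-3))*((c*(-4))*5) = -15*(-4*c)*5 = -(-300)*c = 300*c)
n(H(0)) - 1*23886 = 300*(1 + 0) - 1*23886 = 300*1 - 23886 = 300 - 23886 = -23586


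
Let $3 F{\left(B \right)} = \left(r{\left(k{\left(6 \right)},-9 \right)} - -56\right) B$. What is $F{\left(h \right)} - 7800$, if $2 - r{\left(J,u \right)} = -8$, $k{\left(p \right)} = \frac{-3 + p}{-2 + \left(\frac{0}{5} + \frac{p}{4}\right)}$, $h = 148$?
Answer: $-4544$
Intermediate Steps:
$k{\left(p \right)} = \frac{-3 + p}{-2 + \frac{p}{4}}$ ($k{\left(p \right)} = \frac{-3 + p}{-2 + \left(0 \cdot \frac{1}{5} + p \frac{1}{4}\right)} = \frac{-3 + p}{-2 + \left(0 + \frac{p}{4}\right)} = \frac{-3 + p}{-2 + \frac{p}{4}}$)
$r{\left(J,u \right)} = 10$ ($r{\left(J,u \right)} = 2 - -8 = 2 + 8 = 10$)
$F{\left(B \right)} = 22 B$ ($F{\left(B \right)} = \frac{\left(10 - -56\right) B}{3} = \frac{\left(10 + 56\right) B}{3} = \frac{66 B}{3} = 22 B$)
$F{\left(h \right)} - 7800 = 22 \cdot 148 - 7800 = 3256 - 7800 = -4544$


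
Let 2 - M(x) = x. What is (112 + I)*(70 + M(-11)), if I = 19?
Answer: 10873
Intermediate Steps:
M(x) = 2 - x
(112 + I)*(70 + M(-11)) = (112 + 19)*(70 + (2 - 1*(-11))) = 131*(70 + (2 + 11)) = 131*(70 + 13) = 131*83 = 10873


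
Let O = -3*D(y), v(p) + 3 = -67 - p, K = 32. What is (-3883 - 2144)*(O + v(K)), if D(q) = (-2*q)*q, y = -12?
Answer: -4592574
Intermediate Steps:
v(p) = -70 - p (v(p) = -3 + (-67 - p) = -70 - p)
D(q) = -2*q²
O = 864 (O = -(-6)*(-12)² = -(-6)*144 = -3*(-288) = 864)
(-3883 - 2144)*(O + v(K)) = (-3883 - 2144)*(864 + (-70 - 1*32)) = -6027*(864 + (-70 - 32)) = -6027*(864 - 102) = -6027*762 = -4592574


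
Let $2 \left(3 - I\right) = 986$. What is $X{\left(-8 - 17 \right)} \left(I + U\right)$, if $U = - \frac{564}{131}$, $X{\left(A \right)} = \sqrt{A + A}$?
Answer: $- \frac{323770 i \sqrt{2}}{131} \approx - 3495.3 i$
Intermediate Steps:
$I = -490$ ($I = 3 - 493 = -490$)
$X{\left(A \right)} = \sqrt{2} \sqrt{A}$ ($X{\left(A \right)} = \sqrt{2 A} = \sqrt{2} \sqrt{A}$)
$U = - \frac{564}{131}$ ($U = \left(-564\right) \frac{1}{131} = - \frac{564}{131} \approx -4.3053$)
$X{\left(-8 - 17 \right)} \left(I + U\right) = \sqrt{2} \sqrt{-8 - 17} \left(-490 - \frac{564}{131}\right) = \sqrt{2} \sqrt{-8 - 17} \left(- \frac{64754}{131}\right) = \sqrt{2} \sqrt{-25} \left(- \frac{64754}{131}\right) = \sqrt{2} \cdot 5 i \left(- \frac{64754}{131}\right) = 5 i \sqrt{2} \left(- \frac{64754}{131}\right) = - \frac{323770 i \sqrt{2}}{131}$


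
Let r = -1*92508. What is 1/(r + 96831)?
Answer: 1/4323 ≈ 0.00023132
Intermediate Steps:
r = -92508
1/(r + 96831) = 1/(-92508 + 96831) = 1/4323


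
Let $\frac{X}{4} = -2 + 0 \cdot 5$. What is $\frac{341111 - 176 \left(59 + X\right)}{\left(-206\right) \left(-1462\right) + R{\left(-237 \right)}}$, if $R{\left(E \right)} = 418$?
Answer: $\frac{66427}{60318} \approx 1.1013$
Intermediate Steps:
$X = -8$ ($X = 4 \left(-2 + 0 \cdot 5\right) = 4 \left(-2 + 0\right) = 4 \left(-2\right) = -8$)
$\frac{341111 - 176 \left(59 + X\right)}{\left(-206\right) \left(-1462\right) + R{\left(-237 \right)}} = \frac{341111 - 176 \left(59 - 8\right)}{\left(-206\right) \left(-1462\right) + 418} = \frac{341111 - 8976}{301172 + 418} = \frac{341111 - 8976}{301590} = 332135 \cdot \frac{1}{301590} = \frac{66427}{60318}$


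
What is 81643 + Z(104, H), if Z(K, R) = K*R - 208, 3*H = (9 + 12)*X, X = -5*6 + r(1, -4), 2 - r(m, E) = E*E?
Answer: 49403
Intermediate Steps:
r(m, E) = 2 - E² (r(m, E) = 2 - E*E = 2 - E²)
X = -44 (X = -5*6 + (2 - 1*(-4)²) = -30 + (2 - 1*16) = -30 + (2 - 16) = -30 - 14 = -44)
H = -308 (H = ((9 + 12)*(-44))/3 = (21*(-44))/3 = (⅓)*(-924) = -308)
Z(K, R) = -208 + K*R
81643 + Z(104, H) = 81643 + (-208 + 104*(-308)) = 81643 + (-208 - 32032) = 81643 - 32240 = 49403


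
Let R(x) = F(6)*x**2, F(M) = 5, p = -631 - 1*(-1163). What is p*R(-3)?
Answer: 23940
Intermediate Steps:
p = 532 (p = -631 + 1163 = 532)
R(x) = 5*x**2
p*R(-3) = 532*(5*(-3)**2) = 532*(5*9) = 532*45 = 23940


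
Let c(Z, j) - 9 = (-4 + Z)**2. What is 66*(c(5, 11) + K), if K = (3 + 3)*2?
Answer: 1452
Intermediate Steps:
c(Z, j) = 9 + (-4 + Z)**2
K = 12 (K = 6*2 = 12)
66*(c(5, 11) + K) = 66*((9 + (-4 + 5)**2) + 12) = 66*((9 + 1**2) + 12) = 66*((9 + 1) + 12) = 66*(10 + 12) = 66*22 = 1452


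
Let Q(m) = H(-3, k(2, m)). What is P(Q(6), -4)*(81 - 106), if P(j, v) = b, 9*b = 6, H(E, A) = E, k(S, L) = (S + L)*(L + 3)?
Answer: -50/3 ≈ -16.667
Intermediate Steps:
k(S, L) = (3 + L)*(L + S) (k(S, L) = (L + S)*(3 + L) = (3 + L)*(L + S))
b = 2/3 (b = (1/9)*6 = 2/3 ≈ 0.66667)
Q(m) = -3
P(j, v) = 2/3
P(Q(6), -4)*(81 - 106) = 2*(81 - 106)/3 = (2/3)*(-25) = -50/3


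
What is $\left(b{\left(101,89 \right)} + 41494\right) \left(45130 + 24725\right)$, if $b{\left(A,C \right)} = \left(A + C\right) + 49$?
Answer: $2915258715$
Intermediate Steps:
$b{\left(A,C \right)} = 49 + A + C$
$\left(b{\left(101,89 \right)} + 41494\right) \left(45130 + 24725\right) = \left(\left(49 + 101 + 89\right) + 41494\right) \left(45130 + 24725\right) = \left(239 + 41494\right) 69855 = 41733 \cdot 69855 = 2915258715$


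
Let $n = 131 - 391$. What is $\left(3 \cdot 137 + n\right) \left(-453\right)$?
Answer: $-68403$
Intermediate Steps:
$n = -260$ ($n = 131 - 391 = -260$)
$\left(3 \cdot 137 + n\right) \left(-453\right) = \left(3 \cdot 137 - 260\right) \left(-453\right) = \left(411 - 260\right) \left(-453\right) = 151 \left(-453\right) = -68403$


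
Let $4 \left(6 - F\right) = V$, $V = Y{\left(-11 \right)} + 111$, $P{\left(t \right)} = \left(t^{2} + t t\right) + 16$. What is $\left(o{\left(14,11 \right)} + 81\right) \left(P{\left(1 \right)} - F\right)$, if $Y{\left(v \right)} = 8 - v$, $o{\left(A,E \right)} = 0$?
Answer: $\frac{7209}{2} \approx 3604.5$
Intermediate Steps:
$P{\left(t \right)} = 16 + 2 t^{2}$ ($P{\left(t \right)} = \left(t^{2} + t^{2}\right) + 16 = 2 t^{2} + 16 = 16 + 2 t^{2}$)
$V = 130$ ($V = \left(8 - -11\right) + 111 = \left(8 + 11\right) + 111 = 19 + 111 = 130$)
$F = - \frac{53}{2}$ ($F = 6 - \frac{65}{2} = - \frac{53}{2} \approx -26.5$)
$\left(o{\left(14,11 \right)} + 81\right) \left(P{\left(1 \right)} - F\right) = \left(0 + 81\right) \left(\left(16 + 2 \cdot 1^{2}\right) - - \frac{53}{2}\right) = 81 \left(\left(16 + 2 \cdot 1\right) + \frac{53}{2}\right) = 81 \left(\left(16 + 2\right) + \frac{53}{2}\right) = 81 \left(18 + \frac{53}{2}\right) = 81 \cdot \frac{89}{2} = \frac{7209}{2}$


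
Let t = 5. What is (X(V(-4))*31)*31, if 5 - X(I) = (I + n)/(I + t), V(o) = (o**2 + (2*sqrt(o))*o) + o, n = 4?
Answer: 2111317/545 + 15376*I/545 ≈ 3874.0 + 28.213*I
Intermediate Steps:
V(o) = o + o**2 + 2*o**(3/2) (V(o) = (o**2 + 2*o**(3/2)) + o = o + o**2 + 2*o**(3/2))
X(I) = 5 - (4 + I)/(5 + I) (X(I) = 5 - (I + 4)/(I + 5) = 5 - (4 + I)/(5 + I))
(X(V(-4))*31)*31 = (((21 + 4*(-4 + (-4)**2 + 2*(-4)**(3/2)))/(5 + (-4 + (-4)**2 + 2*(-4)**(3/2))))*31)*31 = (((21 + 4*(-4 + 16 + 2*(-8*I)))/(5 + (-4 + 16 + 2*(-8*I))))*31)*31 = (((21 + 4*(-4 + 16 - 16*I))/(5 + (-4 + 16 - 16*I)))*31)*31 = (((21 + 4*(12 - 16*I))/(5 + (12 - 16*I)))*31)*31 = (((21 + (48 - 64*I))/(17 - 16*I))*31)*31 = ((((17 + 16*I)/545)*(69 - 64*I))*31)*31 = (((17 + 16*I)*(69 - 64*I)/545)*31)*31 = (31*(17 + 16*I)*(69 - 64*I)/545)*31 = 961*(17 + 16*I)*(69 - 64*I)/545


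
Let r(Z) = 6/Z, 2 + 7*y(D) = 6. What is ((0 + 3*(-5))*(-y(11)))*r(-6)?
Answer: -60/7 ≈ -8.5714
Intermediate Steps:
y(D) = 4/7 (y(D) = -2/7 + (⅐)*6 = -2/7 + 6/7 = 4/7)
((0 + 3*(-5))*(-y(11)))*r(-6) = ((0 + 3*(-5))*(-1*4/7))*(6/(-6)) = ((0 - 15)*(-4/7))*(6*(-⅙)) = -15*(-4/7)*(-1) = (60/7)*(-1) = -60/7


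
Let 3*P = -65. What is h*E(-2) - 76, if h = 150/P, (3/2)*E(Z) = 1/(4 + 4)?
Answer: -1991/26 ≈ -76.577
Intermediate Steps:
P = -65/3 (P = (⅓)*(-65) = -65/3 ≈ -21.667)
E(Z) = 1/12 (E(Z) = 2/(3*(4 + 4)) = (⅔)/8 = (⅔)*(⅛) = 1/12)
h = -90/13 (h = 150/(-65/3) = 150*(-3/65) = -90/13 ≈ -6.9231)
h*E(-2) - 76 = -90/13*1/12 - 76 = -15/26 - 76 = -1991/26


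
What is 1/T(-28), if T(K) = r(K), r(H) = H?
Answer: -1/28 ≈ -0.035714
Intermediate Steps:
T(K) = K
1/T(-28) = 1/(-28) = -1/28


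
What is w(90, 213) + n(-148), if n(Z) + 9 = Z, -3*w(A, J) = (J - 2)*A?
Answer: -6487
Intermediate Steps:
w(A, J) = -A*(-2 + J)/3 (w(A, J) = -(J - 2)*A/3 = -(-2 + J)*A/3 = -A*(-2 + J)/3)
n(Z) = -9 + Z
w(90, 213) + n(-148) = (⅓)*90*(2 - 1*213) + (-9 - 148) = (⅓)*90*(2 - 213) - 157 = (⅓)*90*(-211) - 157 = -6330 - 157 = -6487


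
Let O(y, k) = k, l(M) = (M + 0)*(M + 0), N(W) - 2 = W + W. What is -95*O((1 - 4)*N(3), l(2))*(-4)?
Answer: 1520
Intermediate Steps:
N(W) = 2 + 2*W (N(W) = 2 + (W + W) = 2 + 2*W)
l(M) = M² (l(M) = M*M = M²)
-95*O((1 - 4)*N(3), l(2))*(-4) = -95*2²*(-4) = -95*4*(-4) = -380*(-4) = 1520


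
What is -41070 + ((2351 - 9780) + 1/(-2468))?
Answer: -119695533/2468 ≈ -48499.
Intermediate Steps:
-41070 + ((2351 - 9780) + 1/(-2468)) = -41070 + (-7429 - 1/2468) = -41070 - 18334773/2468 = -119695533/2468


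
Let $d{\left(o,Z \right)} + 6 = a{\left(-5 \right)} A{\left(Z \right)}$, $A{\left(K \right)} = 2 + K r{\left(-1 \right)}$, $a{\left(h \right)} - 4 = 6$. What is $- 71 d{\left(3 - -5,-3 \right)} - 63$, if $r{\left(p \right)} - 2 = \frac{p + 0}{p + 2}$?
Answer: $1073$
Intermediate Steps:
$r{\left(p \right)} = 2 + \frac{p}{2 + p}$ ($r{\left(p \right)} = 2 + \frac{p + 0}{p + 2} = 2 + \frac{p}{2 + p}$)
$a{\left(h \right)} = 10$ ($a{\left(h \right)} = 4 + 6 = 10$)
$A{\left(K \right)} = 2 + K$ ($A{\left(K \right)} = 2 + K \frac{4 + 3 \left(-1\right)}{2 - 1} = 2 + K \frac{4 - 3}{1} = 2 + K 1 \cdot 1 = 2 + K 1 = 2 + K$)
$d{\left(o,Z \right)} = 14 + 10 Z$ ($d{\left(o,Z \right)} = -6 + 10 \left(2 + Z\right) = -6 + \left(20 + 10 Z\right) = 14 + 10 Z$)
$- 71 d{\left(3 - -5,-3 \right)} - 63 = - 71 \left(14 + 10 \left(-3\right)\right) - 63 = - 71 \left(14 - 30\right) - 63 = \left(-71\right) \left(-16\right) - 63 = 1136 - 63 = 1073$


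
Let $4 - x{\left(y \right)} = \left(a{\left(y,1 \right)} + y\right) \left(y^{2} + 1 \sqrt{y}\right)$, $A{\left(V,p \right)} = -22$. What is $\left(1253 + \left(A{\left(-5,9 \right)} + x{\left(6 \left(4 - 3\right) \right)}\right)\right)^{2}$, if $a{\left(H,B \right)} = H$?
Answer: $645673 - 19272 \sqrt{6} \approx 5.9847 \cdot 10^{5}$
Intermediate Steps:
$x{\left(y \right)} = 4 - 2 y \left(\sqrt{y} + y^{2}\right)$ ($x{\left(y \right)} = 4 - \left(y + y\right) \left(y^{2} + 1 \sqrt{y}\right) = 4 - 2 y \left(y^{2} + \sqrt{y}\right) = 4 - 2 y \left(\sqrt{y} + y^{2}\right)$)
$\left(1253 + \left(A{\left(-5,9 \right)} + x{\left(6 \left(4 - 3\right) \right)}\right)\right)^{2} = \left(1253 - \left(18 + 2 \cdot 216 \left(4 - 3\right)^{3} + 2 \cdot 6 \sqrt{6} \left(4 - 3\right)^{\frac{3}{2}}\right)\right)^{2} = \left(1253 - \left(450 + 2 \cdot 6 \sqrt{6}\right)\right)^{2} = \left(1253 - \left(450 + 12 \sqrt{6}\right)\right)^{2} = \left(803 - 12 \sqrt{6}\right)^{2}$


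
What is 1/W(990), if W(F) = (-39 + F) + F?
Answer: 1/1941 ≈ 0.00051520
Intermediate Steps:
W(F) = -39 + 2*F
1/W(990) = 1/(-39 + 2*990) = 1/(-39 + 1980) = 1/1941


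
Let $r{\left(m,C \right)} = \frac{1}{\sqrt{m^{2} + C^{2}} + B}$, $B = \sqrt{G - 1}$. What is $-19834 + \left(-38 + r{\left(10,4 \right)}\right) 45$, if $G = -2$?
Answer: $\frac{45 - 43088 \sqrt{29} - 21544 i \sqrt{3}}{2 \sqrt{29} + i \sqrt{3}} \approx -21540.0 - 0.65498 i$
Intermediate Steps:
$B = i \sqrt{3}$ ($B = \sqrt{-2 - 1} = \sqrt{-3} = i \sqrt{3} \approx 1.732 i$)
$r{\left(m,C \right)} = \frac{1}{\sqrt{C^{2} + m^{2}} + i \sqrt{3}}$ ($r{\left(m,C \right)} = \frac{1}{\sqrt{m^{2} + C^{2}} + i \sqrt{3}} = \frac{1}{\sqrt{C^{2} + m^{2}} + i \sqrt{3}}$)
$-19834 + \left(-38 + r{\left(10,4 \right)}\right) 45 = -19834 + \left(-38 + \frac{1}{\sqrt{4^{2} + 10^{2}} + i \sqrt{3}}\right) 45 = -19834 + \left(-38 + \frac{1}{\sqrt{16 + 100} + i \sqrt{3}}\right) 45 = -19834 + \left(-38 + \frac{1}{\sqrt{116} + i \sqrt{3}}\right) 45 = -19834 + \left(-38 + \frac{1}{2 \sqrt{29} + i \sqrt{3}}\right) 45 = -19834 - \left(1710 - \frac{45}{2 \sqrt{29} + i \sqrt{3}}\right) = -21544 + \frac{45}{2 \sqrt{29} + i \sqrt{3}}$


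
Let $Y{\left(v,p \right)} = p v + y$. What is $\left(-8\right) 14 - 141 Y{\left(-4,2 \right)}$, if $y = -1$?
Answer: $1157$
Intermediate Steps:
$Y{\left(v,p \right)} = -1 + p v$ ($Y{\left(v,p \right)} = p v - 1 = -1 + p v$)
$\left(-8\right) 14 - 141 Y{\left(-4,2 \right)} = \left(-8\right) 14 - 141 \left(-1 + 2 \left(-4\right)\right) = -112 - 141 \left(-1 - 8\right) = -112 - -1269 = -112 + 1269 = 1157$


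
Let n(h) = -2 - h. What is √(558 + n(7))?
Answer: 3*√61 ≈ 23.431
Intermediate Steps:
√(558 + n(7)) = √(558 + (-2 - 1*7)) = √(558 + (-2 - 7)) = √(558 - 9) = √549 = 3*√61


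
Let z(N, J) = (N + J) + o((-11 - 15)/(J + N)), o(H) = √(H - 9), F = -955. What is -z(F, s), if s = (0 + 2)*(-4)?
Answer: 963 - I*√924587/321 ≈ 963.0 - 2.9955*I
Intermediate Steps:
o(H) = √(-9 + H)
s = -8 (s = 2*(-4) = -8)
z(N, J) = J + N + √(-9 - 26/(J + N)) (z(N, J) = (N + J) + √(-9 + (-11 - 15)/(J + N)) = (J + N) + √(-9 - 26/(J + N)) = J + N + √(-9 - 26/(J + N)))
-z(F, s) = -(-8 - 955 + √((-26 - 9*(-8) - 9*(-955))/(-8 - 955))) = -(-8 - 955 + √((-26 + 72 + 8595)/(-963))) = -(-8 - 955 + √(-1/963*8641)) = -(-8 - 955 + √(-8641/963)) = -(-8 - 955 + I*√924587/321) = -(-963 + I*√924587/321) = 963 - I*√924587/321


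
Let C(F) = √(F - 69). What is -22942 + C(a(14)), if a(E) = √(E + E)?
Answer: -22942 + I*√(69 - 2*√7) ≈ -22942.0 + 7.9818*I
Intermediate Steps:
a(E) = √2*√E (a(E) = √(2*E) = √2*√E)
C(F) = √(-69 + F)
-22942 + C(a(14)) = -22942 + √(-69 + √2*√14) = -22942 + √(-69 + 2*√7)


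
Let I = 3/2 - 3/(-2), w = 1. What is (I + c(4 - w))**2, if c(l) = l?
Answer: 36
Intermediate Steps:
I = 3 (I = 3*(1/2) - 3*(-1/2) = 3/2 + 3/2 = 3)
(I + c(4 - w))**2 = (3 + (4 - 1*1))**2 = (3 + (4 - 1))**2 = (3 + 3)**2 = 6**2 = 36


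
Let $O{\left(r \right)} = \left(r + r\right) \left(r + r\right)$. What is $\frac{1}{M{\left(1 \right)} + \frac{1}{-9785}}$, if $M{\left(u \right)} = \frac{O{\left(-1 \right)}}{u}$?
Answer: $\frac{9785}{39139} \approx 0.25001$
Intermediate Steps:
$O{\left(r \right)} = 4 r^{2}$ ($O{\left(r \right)} = 2 r 2 r = 4 r^{2}$)
$M{\left(u \right)} = \frac{4}{u}$ ($M{\left(u \right)} = \frac{4 \left(-1\right)^{2}}{u} = \frac{4 \cdot 1}{u} = \frac{4}{u}$)
$\frac{1}{M{\left(1 \right)} + \frac{1}{-9785}} = \frac{1}{\frac{4}{1} + \frac{1}{-9785}} = \frac{1}{4 \cdot 1 - \frac{1}{9785}} = \frac{1}{4 - \frac{1}{9785}} = \frac{1}{\frac{39139}{9785}} = \frac{9785}{39139}$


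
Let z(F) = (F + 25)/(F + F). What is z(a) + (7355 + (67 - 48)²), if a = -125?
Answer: 38582/5 ≈ 7716.4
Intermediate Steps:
z(F) = (25 + F)/(2*F) (z(F) = (25 + F)/((2*F)) = (25 + F)*(1/(2*F)) = (25 + F)/(2*F))
z(a) + (7355 + (67 - 48)²) = (½)*(25 - 125)/(-125) + (7355 + (67 - 48)²) = (½)*(-1/125)*(-100) + (7355 + 19²) = ⅖ + (7355 + 361) = ⅖ + 7716 = 38582/5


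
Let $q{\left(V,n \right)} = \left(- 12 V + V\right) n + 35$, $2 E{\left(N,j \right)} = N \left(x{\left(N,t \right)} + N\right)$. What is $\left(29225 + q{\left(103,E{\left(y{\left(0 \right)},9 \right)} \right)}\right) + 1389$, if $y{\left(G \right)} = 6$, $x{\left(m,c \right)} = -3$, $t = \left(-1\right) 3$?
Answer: $20452$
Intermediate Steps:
$t = -3$
$E{\left(N,j \right)} = \frac{N \left(-3 + N\right)}{2}$
$q{\left(V,n \right)} = 35 - 11 V n$ ($q{\left(V,n \right)} = - 11 V n + 35 = 35 - 11 V n$)
$\left(29225 + q{\left(103,E{\left(y{\left(0 \right)},9 \right)} \right)}\right) + 1389 = \left(29225 + \left(35 - 1133 \cdot \frac{1}{2} \cdot 6 \left(-3 + 6\right)\right)\right) + 1389 = \left(29225 + \left(35 - 1133 \cdot \frac{1}{2} \cdot 6 \cdot 3\right)\right) + 1389 = \left(29225 + \left(35 - 1133 \cdot 9\right)\right) + 1389 = \left(29225 + \left(35 - 10197\right)\right) + 1389 = \left(29225 - 10162\right) + 1389 = 19063 + 1389 = 20452$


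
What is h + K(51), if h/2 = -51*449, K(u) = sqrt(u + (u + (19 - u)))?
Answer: -45798 + sqrt(70) ≈ -45790.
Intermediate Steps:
K(u) = sqrt(19 + u) (K(u) = sqrt(u + 19) = sqrt(19 + u))
h = -45798 (h = 2*(-51*449) = 2*(-22899) = -45798)
h + K(51) = -45798 + sqrt(19 + 51) = -45798 + sqrt(70)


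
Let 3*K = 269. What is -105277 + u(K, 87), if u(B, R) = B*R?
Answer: -97476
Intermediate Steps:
K = 269/3 (K = (⅓)*269 = 269/3 ≈ 89.667)
-105277 + u(K, 87) = -105277 + (269/3)*87 = -105277 + 7801 = -97476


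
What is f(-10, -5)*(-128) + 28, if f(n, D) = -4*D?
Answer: -2532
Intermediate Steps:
f(-10, -5)*(-128) + 28 = -4*(-5)*(-128) + 28 = 20*(-128) + 28 = -2560 + 28 = -2532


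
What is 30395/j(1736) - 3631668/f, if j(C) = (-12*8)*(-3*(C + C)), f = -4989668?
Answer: 945774133027/1247337165312 ≈ 0.75823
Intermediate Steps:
j(C) = 576*C (j(C) = -(-288)*2*C = -(-576)*C = 576*C)
30395/j(1736) - 3631668/f = 30395/((576*1736)) - 3631668/(-4989668) = 30395/999936 - 3631668*(-1/4989668) = 30395*(1/999936) + 907917/1247417 = 30395/999936 + 907917/1247417 = 945774133027/1247337165312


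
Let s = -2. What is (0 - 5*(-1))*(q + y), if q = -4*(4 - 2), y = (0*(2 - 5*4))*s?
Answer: -40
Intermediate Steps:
y = 0 (y = (0*(2 - 5*4))*(-2) = (0*(2 - 20))*(-2) = (0*(-18))*(-2) = 0*(-2) = 0)
q = -8 (q = -4*2 = -8)
(0 - 5*(-1))*(q + y) = (0 - 5*(-1))*(-8 + 0) = (0 + 5)*(-8) = 5*(-8) = -40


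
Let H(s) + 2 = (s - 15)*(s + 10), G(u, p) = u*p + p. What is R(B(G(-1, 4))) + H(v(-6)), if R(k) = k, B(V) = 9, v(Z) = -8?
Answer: -39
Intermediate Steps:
G(u, p) = p + p*u (G(u, p) = p*u + p = p + p*u)
H(s) = -2 + (-15 + s)*(10 + s) (H(s) = -2 + (s - 15)*(s + 10) = -2 + (-15 + s)*(10 + s))
R(B(G(-1, 4))) + H(v(-6)) = 9 + (-152 + (-8)**2 - 5*(-8)) = 9 + (-152 + 64 + 40) = 9 - 48 = -39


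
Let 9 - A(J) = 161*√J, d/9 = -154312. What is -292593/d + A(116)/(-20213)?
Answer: 1967227679/9357325368 + 322*√29/20213 ≈ 0.29602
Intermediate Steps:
d = -1388808 (d = 9*(-154312) = -1388808)
A(J) = 9 - 161*√J
-292593/d + A(116)/(-20213) = -292593/(-1388808) + (9 - 322*√29)/(-20213) = -292593*(-1/1388808) + (9 - 322*√29)*(-1/20213) = 97531/462936 + (9 - 322*√29)*(-1/20213) = 97531/462936 + (-9/20213 + 322*√29/20213) = 1967227679/9357325368 + 322*√29/20213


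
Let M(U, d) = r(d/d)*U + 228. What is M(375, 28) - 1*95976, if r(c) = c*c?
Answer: -95373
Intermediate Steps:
r(c) = c²
M(U, d) = 228 + U (M(U, d) = (d/d)²*U + 228 = 1²*U + 228 = 1*U + 228 = U + 228 = 228 + U)
M(375, 28) - 1*95976 = (228 + 375) - 1*95976 = 603 - 95976 = -95373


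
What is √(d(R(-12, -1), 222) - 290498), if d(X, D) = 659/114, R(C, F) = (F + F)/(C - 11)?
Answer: I*√3775236882/114 ≈ 538.97*I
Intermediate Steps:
R(C, F) = 2*F/(-11 + C) (R(C, F) = (2*F)/(-11 + C) = 2*F/(-11 + C))
d(X, D) = 659/114 (d(X, D) = 659*(1/114) = 659/114)
√(d(R(-12, -1), 222) - 290498) = √(659/114 - 290498) = √(-33116113/114) = I*√3775236882/114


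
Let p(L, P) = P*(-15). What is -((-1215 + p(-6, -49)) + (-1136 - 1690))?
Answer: 3306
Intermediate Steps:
p(L, P) = -15*P
-((-1215 + p(-6, -49)) + (-1136 - 1690)) = -((-1215 - 15*(-49)) + (-1136 - 1690)) = -((-1215 + 735) - 2826) = -(-480 - 2826) = -1*(-3306) = 3306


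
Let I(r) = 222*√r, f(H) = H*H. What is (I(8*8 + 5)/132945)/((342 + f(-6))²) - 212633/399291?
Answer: -212633/399291 + 37*√69/3165952230 ≈ -0.53253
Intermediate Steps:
f(H) = H²
(I(8*8 + 5)/132945)/((342 + f(-6))²) - 212633/399291 = ((222*√(8*8 + 5))/132945)/((342 + (-6)²)²) - 212633/399291 = ((222*√(64 + 5))*(1/132945))/((342 + 36)²) - 212633*1/399291 = ((222*√69)*(1/132945))/(378²) - 212633/399291 = (74*√69/44315)/142884 - 212633/399291 = (74*√69/44315)*(1/142884) - 212633/399291 = 37*√69/3165952230 - 212633/399291 = -212633/399291 + 37*√69/3165952230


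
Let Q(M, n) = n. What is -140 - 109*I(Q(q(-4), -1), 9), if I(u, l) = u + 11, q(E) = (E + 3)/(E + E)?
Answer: -1230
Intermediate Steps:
q(E) = (3 + E)/(2*E) (q(E) = (3 + E)/((2*E)) = (3 + E)*(1/(2*E)) = (3 + E)/(2*E))
I(u, l) = 11 + u
-140 - 109*I(Q(q(-4), -1), 9) = -140 - 109*(11 - 1) = -140 - 109*10 = -140 - 1090 = -1230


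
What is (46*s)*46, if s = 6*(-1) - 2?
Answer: -16928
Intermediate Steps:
s = -8 (s = -6 - 2 = -8)
(46*s)*46 = (46*(-8))*46 = -368*46 = -16928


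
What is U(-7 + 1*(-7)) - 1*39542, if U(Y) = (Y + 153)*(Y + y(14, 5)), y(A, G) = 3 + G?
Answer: -40376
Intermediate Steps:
U(Y) = (8 + Y)*(153 + Y) (U(Y) = (Y + 153)*(Y + (3 + 5)) = (153 + Y)*(Y + 8) = (153 + Y)*(8 + Y) = (8 + Y)*(153 + Y))
U(-7 + 1*(-7)) - 1*39542 = (1224 + (-7 + 1*(-7))² + 161*(-7 + 1*(-7))) - 1*39542 = (1224 + (-7 - 7)² + 161*(-7 - 7)) - 39542 = (1224 + (-14)² + 161*(-14)) - 39542 = (1224 + 196 - 2254) - 39542 = -834 - 39542 = -40376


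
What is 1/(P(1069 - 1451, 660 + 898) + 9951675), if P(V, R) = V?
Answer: 1/9951293 ≈ 1.0049e-7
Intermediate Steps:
1/(P(1069 - 1451, 660 + 898) + 9951675) = 1/((1069 - 1451) + 9951675) = 1/(-382 + 9951675) = 1/9951293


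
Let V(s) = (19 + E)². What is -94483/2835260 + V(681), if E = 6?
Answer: 1771943017/2835260 ≈ 624.97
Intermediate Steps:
V(s) = 625 (V(s) = (19 + 6)² = 25² = 625)
-94483/2835260 + V(681) = -94483/2835260 + 625 = 1771943017/2835260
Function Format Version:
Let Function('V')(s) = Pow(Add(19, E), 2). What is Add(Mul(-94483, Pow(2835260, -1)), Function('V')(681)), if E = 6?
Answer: Rational(1771943017, 2835260) ≈ 624.97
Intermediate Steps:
Function('V')(s) = 625 (Function('V')(s) = Pow(Add(19, 6), 2) = Pow(25, 2) = 625)
Add(Mul(-94483, Pow(2835260, -1)), Function('V')(681)) = Add(Mul(-94483, Pow(2835260, -1)), 625) = Add(Mul(-94483, Rational(1, 2835260)), 625) = Add(Rational(-94483, 2835260), 625) = Rational(1771943017, 2835260)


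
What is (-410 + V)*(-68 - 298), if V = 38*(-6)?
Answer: 233508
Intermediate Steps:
V = -228
(-410 + V)*(-68 - 298) = (-410 - 228)*(-68 - 298) = -638*(-366) = 233508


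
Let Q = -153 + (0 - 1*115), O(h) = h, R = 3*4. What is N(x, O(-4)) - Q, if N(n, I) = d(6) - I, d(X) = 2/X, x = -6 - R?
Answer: 817/3 ≈ 272.33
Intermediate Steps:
R = 12
x = -18 (x = -6 - 1*12 = -6 - 12 = -18)
N(n, I) = ⅓ - I (N(n, I) = 2/6 - I = 2*(⅙) - I = ⅓ - I)
Q = -268 (Q = -153 + (0 - 115) = -153 - 115 = -268)
N(x, O(-4)) - Q = (⅓ - 1*(-4)) - 1*(-268) = (⅓ + 4) + 268 = 13/3 + 268 = 817/3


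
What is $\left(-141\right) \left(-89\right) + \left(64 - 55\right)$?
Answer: $12558$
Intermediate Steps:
$\left(-141\right) \left(-89\right) + \left(64 - 55\right) = 12549 + 9 = 12558$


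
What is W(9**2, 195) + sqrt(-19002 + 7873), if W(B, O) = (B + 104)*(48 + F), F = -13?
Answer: 6475 + I*sqrt(11129) ≈ 6475.0 + 105.49*I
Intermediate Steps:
W(B, O) = 3640 + 35*B (W(B, O) = (B + 104)*(48 - 13) = (104 + B)*35 = 3640 + 35*B)
W(9**2, 195) + sqrt(-19002 + 7873) = (3640 + 35*9**2) + sqrt(-19002 + 7873) = (3640 + 35*81) + sqrt(-11129) = (3640 + 2835) + I*sqrt(11129) = 6475 + I*sqrt(11129)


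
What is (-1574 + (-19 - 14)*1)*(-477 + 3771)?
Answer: -5293458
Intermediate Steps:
(-1574 + (-19 - 14)*1)*(-477 + 3771) = (-1574 - 33*1)*3294 = (-1574 - 33)*3294 = -1607*3294 = -5293458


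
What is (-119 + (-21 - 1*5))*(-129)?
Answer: 18705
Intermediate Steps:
(-119 + (-21 - 1*5))*(-129) = (-119 + (-21 - 5))*(-129) = (-119 - 26)*(-129) = -145*(-129) = 18705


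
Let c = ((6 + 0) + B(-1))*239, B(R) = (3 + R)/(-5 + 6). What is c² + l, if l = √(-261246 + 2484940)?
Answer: 3655744 + √2223694 ≈ 3.6572e+6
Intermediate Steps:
B(R) = 3 + R (B(R) = (3 + R)/1 = (3 + R)*1 = 3 + R)
c = 1912 (c = ((6 + 0) + (3 - 1))*239 = (6 + 2)*239 = 8*239 = 1912)
l = √2223694 ≈ 1491.2
c² + l = 1912² + √2223694 = 3655744 + √2223694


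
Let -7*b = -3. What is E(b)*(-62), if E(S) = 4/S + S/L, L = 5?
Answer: -61318/105 ≈ -583.98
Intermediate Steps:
b = 3/7 (b = -⅐*(-3) = 3/7 ≈ 0.42857)
E(S) = 4/S + S/5
E(b)*(-62) = (4/(3/7) + (⅕)*(3/7))*(-62) = (4*(7/3) + 3/35)*(-62) = (28/3 + 3/35)*(-62) = (989/105)*(-62) = -61318/105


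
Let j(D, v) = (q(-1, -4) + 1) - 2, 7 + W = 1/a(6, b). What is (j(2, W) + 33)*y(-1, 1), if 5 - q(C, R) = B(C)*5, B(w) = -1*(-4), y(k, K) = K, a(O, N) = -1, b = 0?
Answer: 17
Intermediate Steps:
B(w) = 4
W = -8 (W = -7 + 1/(-1) = -7 - 1 = -8)
q(C, R) = -15 (q(C, R) = 5 - 4*5 = 5 - 1*20 = 5 - 20 = -15)
j(D, v) = -16 (j(D, v) = (-15 + 1) - 2 = -14 - 2 = -16)
(j(2, W) + 33)*y(-1, 1) = (-16 + 33)*1 = 17*1 = 17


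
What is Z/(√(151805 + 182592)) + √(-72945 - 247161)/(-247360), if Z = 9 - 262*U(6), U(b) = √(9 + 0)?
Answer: -111*√334397/47771 - I*√320106/247360 ≈ -1.3437 - 0.0022873*I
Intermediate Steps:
U(b) = 3 (U(b) = √9 = 3)
Z = -777 (Z = 9 - 262*3 = 9 - 786 = -777)
Z/(√(151805 + 182592)) + √(-72945 - 247161)/(-247360) = -777/√(151805 + 182592) + √(-72945 - 247161)/(-247360) = -777*√334397/334397 + √(-320106)*(-1/247360) = -111*√334397/47771 + (I*√320106)*(-1/247360) = -111*√334397/47771 - I*√320106/247360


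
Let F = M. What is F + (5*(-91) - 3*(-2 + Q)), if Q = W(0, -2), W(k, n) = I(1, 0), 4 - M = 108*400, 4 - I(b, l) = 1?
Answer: -43654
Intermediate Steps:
I(b, l) = 3 (I(b, l) = 4 - 1*1 = 4 - 1 = 3)
M = -43196 (M = 4 - 108*400 = 4 - 1*43200 = 4 - 43200 = -43196)
W(k, n) = 3
F = -43196
Q = 3
F + (5*(-91) - 3*(-2 + Q)) = -43196 + (5*(-91) - 3*(-2 + 3)) = -43196 + (-455 - 3*1) = -43196 + (-455 - 3) = -43196 - 458 = -43654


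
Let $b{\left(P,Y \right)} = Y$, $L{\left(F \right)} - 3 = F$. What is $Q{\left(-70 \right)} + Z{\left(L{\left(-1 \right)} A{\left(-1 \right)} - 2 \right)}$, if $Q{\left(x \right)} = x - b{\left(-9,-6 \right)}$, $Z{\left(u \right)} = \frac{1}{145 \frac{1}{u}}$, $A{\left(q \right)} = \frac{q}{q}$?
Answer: $-64$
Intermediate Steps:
$L{\left(F \right)} = 3 + F$
$A{\left(q \right)} = 1$
$Z{\left(u \right)} = \frac{u}{145}$
$Q{\left(x \right)} = 6 + x$ ($Q{\left(x \right)} = x - -6 = x + 6 = 6 + x$)
$Q{\left(-70 \right)} + Z{\left(L{\left(-1 \right)} A{\left(-1 \right)} - 2 \right)} = \left(6 - 70\right) + \frac{\left(3 - 1\right) 1 - 2}{145} = -64 + \frac{2 \cdot 1 - 2}{145} = -64 + \frac{2 - 2}{145} = -64 + \frac{1}{145} \cdot 0 = -64 + 0 = -64$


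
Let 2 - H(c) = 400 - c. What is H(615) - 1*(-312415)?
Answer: 312632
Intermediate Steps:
H(c) = -398 + c (H(c) = 2 - (400 - c) = 2 + (-400 + c) = -398 + c)
H(615) - 1*(-312415) = (-398 + 615) - 1*(-312415) = 217 + 312415 = 312632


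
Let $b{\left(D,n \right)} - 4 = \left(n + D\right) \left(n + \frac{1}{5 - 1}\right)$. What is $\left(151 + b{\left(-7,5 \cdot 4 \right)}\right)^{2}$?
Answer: $\frac{2798929}{16} \approx 1.7493 \cdot 10^{5}$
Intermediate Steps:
$b{\left(D,n \right)} = 4 + \left(\frac{1}{4} + n\right) \left(D + n\right)$ ($b{\left(D,n \right)} = 4 + \left(n + D\right) \left(n + \frac{1}{5 - 1}\right) = 4 + \left(D + n\right) \left(n + \frac{1}{4}\right) = 4 + \left(D + n\right) \left(\frac{1}{4} + n\right) = 4 + \left(\frac{1}{4} + n\right) \left(D + n\right)$)
$\left(151 + b{\left(-7,5 \cdot 4 \right)}\right)^{2} = \left(151 + \left(4 + \left(5 \cdot 4\right)^{2} + \frac{1}{4} \left(-7\right) + \frac{5 \cdot 4}{4} - 7 \cdot 5 \cdot 4\right)\right)^{2} = \left(151 + \left(4 + 20^{2} - \frac{7}{4} + \frac{1}{4} \cdot 20 - 140\right)\right)^{2} = \left(151 + \left(4 + 400 - \frac{7}{4} + 5 - 140\right)\right)^{2} = \left(151 + \frac{1069}{4}\right)^{2} = \left(\frac{1673}{4}\right)^{2} = \frac{2798929}{16}$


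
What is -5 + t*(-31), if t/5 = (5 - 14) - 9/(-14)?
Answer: 18065/14 ≈ 1290.4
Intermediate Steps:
t = -585/14 (t = 5*((5 - 14) - 9/(-14)) = 5*(-9 - 9*(-1/14)) = 5*(-9 + 9/14) = 5*(-117/14) = -585/14 ≈ -41.786)
-5 + t*(-31) = -5 - 585/14*(-31) = -5 + 18135/14 = 18065/14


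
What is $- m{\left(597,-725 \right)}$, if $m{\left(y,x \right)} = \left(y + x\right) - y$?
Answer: $725$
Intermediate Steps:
$m{\left(y,x \right)} = x$ ($m{\left(y,x \right)} = \left(x + y\right) - y = x$)
$- m{\left(597,-725 \right)} = \left(-1\right) \left(-725\right) = 725$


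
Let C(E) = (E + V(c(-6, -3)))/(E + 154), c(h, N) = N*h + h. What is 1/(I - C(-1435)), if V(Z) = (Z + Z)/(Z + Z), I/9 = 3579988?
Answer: 427/13757893406 ≈ 3.1037e-8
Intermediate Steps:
c(h, N) = h + N*h
I = 32219892 (I = 9*3579988 = 32219892)
V(Z) = 1 (V(Z) = (2*Z)/((2*Z)) = (2*Z)*(1/(2*Z)) = 1)
C(E) = (1 + E)/(154 + E) (C(E) = (E + 1)/(E + 154) = (1 + E)/(154 + E))
1/(I - C(-1435)) = 1/(32219892 - (1 - 1435)/(154 - 1435)) = 1/(32219892 - (-1434)/(-1281)) = 1/(32219892 - (-1)*(-1434)/1281) = 1/(32219892 - 1*478/427) = 1/(32219892 - 478/427) = 1/(13757893406/427) = 427/13757893406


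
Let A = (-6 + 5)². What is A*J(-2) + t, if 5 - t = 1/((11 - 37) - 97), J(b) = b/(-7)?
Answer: 4558/861 ≈ 5.2938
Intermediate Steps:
J(b) = -b/7 (J(b) = b*(-⅐) = -b/7)
A = 1 (A = (-1)² = 1)
t = 616/123 (t = 5 - 1/((11 - 37) - 97) = 5 - 1/(-26 - 97) = 5 - 1/(-123) = 5 - 1*(-1/123) = 5 + 1/123 = 616/123 ≈ 5.0081)
A*J(-2) + t = 1*(-⅐*(-2)) + 616/123 = 1*(2/7) + 616/123 = 2/7 + 616/123 = 4558/861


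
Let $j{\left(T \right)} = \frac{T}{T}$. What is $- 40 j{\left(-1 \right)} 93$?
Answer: $-3720$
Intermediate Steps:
$j{\left(T \right)} = 1$
$- 40 j{\left(-1 \right)} 93 = \left(-40\right) 1 \cdot 93 = \left(-40\right) 93 = -3720$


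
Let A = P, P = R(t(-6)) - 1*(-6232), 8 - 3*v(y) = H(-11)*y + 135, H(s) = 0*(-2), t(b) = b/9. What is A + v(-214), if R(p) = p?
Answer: 6189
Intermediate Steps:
t(b) = b/9 (t(b) = b*(1/9) = b/9)
H(s) = 0
v(y) = -127/3 (v(y) = 8/3 - (0*y + 135)/3 = 8/3 - (0 + 135)/3 = 8/3 - 1/3*135 = 8/3 - 45 = -127/3)
P = 18694/3 (P = (1/9)*(-6) - 1*(-6232) = -2/3 + 6232 = 18694/3 ≈ 6231.3)
A = 18694/3 ≈ 6231.3
A + v(-214) = 18694/3 - 127/3 = 6189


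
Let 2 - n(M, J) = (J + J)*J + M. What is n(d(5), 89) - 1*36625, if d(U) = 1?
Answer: -52466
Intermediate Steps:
n(M, J) = 2 - M - 2*J² (n(M, J) = 2 - ((J + J)*J + M) = 2 - ((2*J)*J + M) = 2 - (2*J² + M) = 2 - (M + 2*J²) = 2 + (-M - 2*J²) = 2 - M - 2*J²)
n(d(5), 89) - 1*36625 = (2 - 1*1 - 2*89²) - 1*36625 = (2 - 1 - 2*7921) - 36625 = (2 - 1 - 15842) - 36625 = -15841 - 36625 = -52466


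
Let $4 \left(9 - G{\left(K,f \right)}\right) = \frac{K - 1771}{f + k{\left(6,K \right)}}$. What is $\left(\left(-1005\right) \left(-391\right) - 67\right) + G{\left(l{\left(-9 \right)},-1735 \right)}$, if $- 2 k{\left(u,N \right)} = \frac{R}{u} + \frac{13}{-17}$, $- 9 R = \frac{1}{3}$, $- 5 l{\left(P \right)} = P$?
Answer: $\frac{18769182381703}{47771285} \approx 3.929 \cdot 10^{5}$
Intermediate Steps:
$l{\left(P \right)} = - \frac{P}{5}$
$R = - \frac{1}{27}$ ($R = - \frac{1}{9 \cdot 3} = \left(- \frac{1}{9}\right) \frac{1}{3} = - \frac{1}{27} \approx -0.037037$)
$k{\left(u,N \right)} = \frac{13}{34} + \frac{1}{54 u}$ ($k{\left(u,N \right)} = - \frac{- \frac{1}{27 u} + \frac{13}{-17}}{2} = - \frac{- \frac{1}{27 u} + 13 \left(- \frac{1}{17}\right)}{2} = - \frac{- \frac{1}{27 u} - \frac{13}{17}}{2} = - \frac{- \frac{13}{17} - \frac{1}{27 u}}{2} = \frac{13}{34} + \frac{1}{54 u}$)
$G{\left(K,f \right)} = 9 - \frac{-1771 + K}{4 \left(\frac{2123}{5508} + f\right)}$ ($G{\left(K,f \right)} = 9 - \frac{\left(K - 1771\right) \frac{1}{f + \frac{17 + 351 \cdot 6}{918 \cdot 6}}}{4} = 9 - \frac{\left(-1771 + K\right) \frac{1}{f + \frac{1}{918} \cdot \frac{1}{6} \left(17 + 2106\right)}}{4} = 9 - \frac{\left(-1771 + K\right) \frac{1}{f + \frac{1}{918} \cdot \frac{1}{6} \cdot 2123}}{4} = 9 - \frac{\left(-1771 + K\right) \frac{1}{f + \frac{2123}{5508}}}{4} = 9 - \frac{\left(-1771 + K\right) \frac{1}{\frac{2123}{5508} + f}}{4} = 9 - \frac{\frac{1}{\frac{2123}{5508} + f} \left(-1771 + K\right)}{4} = 9 - \frac{-1771 + K}{4 \left(\frac{2123}{5508} + f\right)}$)
$\left(\left(-1005\right) \left(-391\right) - 67\right) + G{\left(l{\left(-9 \right)},-1735 \right)} = \left(\left(-1005\right) \left(-391\right) - 67\right) + \frac{9 \left(273086 - 153 \left(\left(- \frac{1}{5}\right) \left(-9\right)\right) + 5508 \left(-1735\right)\right)}{2123 + 5508 \left(-1735\right)} = \left(392955 - 67\right) + \frac{9 \left(273086 - \frac{1377}{5} - 9556380\right)}{2123 - 9556380} = 392888 + \frac{9 \left(273086 - \frac{1377}{5} - 9556380\right)}{-9554257} = 392888 + 9 \left(- \frac{1}{9554257}\right) \left(- \frac{46417847}{5}\right) = 392888 + \frac{417760623}{47771285} = \frac{18769182381703}{47771285}$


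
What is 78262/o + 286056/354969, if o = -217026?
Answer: 635203807/1426620411 ≈ 0.44525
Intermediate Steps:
78262/o + 286056/354969 = 78262/(-217026) + 286056/354969 = 78262*(-1/217026) + 286056*(1/354969) = -39131/108513 + 31784/39441 = 635203807/1426620411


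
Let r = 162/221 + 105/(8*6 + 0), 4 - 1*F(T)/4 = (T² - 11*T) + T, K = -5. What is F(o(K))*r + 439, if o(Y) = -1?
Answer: 315787/884 ≈ 357.23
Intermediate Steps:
F(T) = 16 - 4*T² + 40*T (F(T) = 16 - 4*((T² - 11*T) + T) = 16 - 4*(T² - 10*T) = 16 + (-4*T² + 40*T) = 16 - 4*T² + 40*T)
r = 10327/3536 (r = 162*(1/221) + 105/(48 + 0) = 162/221 + 105/48 = 162/221 + 105*(1/48) = 162/221 + 35/16 = 10327/3536 ≈ 2.9205)
F(o(K))*r + 439 = (16 - 4*(-1)² + 40*(-1))*(10327/3536) + 439 = (16 - 4*1 - 40)*(10327/3536) + 439 = (16 - 4 - 40)*(10327/3536) + 439 = -28*10327/3536 + 439 = -72289/884 + 439 = 315787/884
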